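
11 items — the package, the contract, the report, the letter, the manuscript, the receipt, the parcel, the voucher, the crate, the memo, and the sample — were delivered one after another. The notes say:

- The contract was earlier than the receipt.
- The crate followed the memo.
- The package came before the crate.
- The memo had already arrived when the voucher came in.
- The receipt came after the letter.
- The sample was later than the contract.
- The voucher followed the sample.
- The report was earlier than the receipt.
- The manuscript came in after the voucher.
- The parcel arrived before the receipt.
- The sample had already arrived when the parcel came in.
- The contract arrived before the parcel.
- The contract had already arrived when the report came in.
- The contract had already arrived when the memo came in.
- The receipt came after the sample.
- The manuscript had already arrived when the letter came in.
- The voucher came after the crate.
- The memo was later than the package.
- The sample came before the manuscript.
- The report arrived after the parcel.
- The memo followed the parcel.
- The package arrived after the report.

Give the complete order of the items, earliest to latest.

the contract, the sample, the parcel, the report, the package, the memo, the crate, the voucher, the manuscript, the letter, the receipt

The constraints fix every adjacent pair, so only one ordering works:
the contract → the sample → the parcel → the report → the package → the memo → the crate → the voucher → the manuscript → the letter → the receipt.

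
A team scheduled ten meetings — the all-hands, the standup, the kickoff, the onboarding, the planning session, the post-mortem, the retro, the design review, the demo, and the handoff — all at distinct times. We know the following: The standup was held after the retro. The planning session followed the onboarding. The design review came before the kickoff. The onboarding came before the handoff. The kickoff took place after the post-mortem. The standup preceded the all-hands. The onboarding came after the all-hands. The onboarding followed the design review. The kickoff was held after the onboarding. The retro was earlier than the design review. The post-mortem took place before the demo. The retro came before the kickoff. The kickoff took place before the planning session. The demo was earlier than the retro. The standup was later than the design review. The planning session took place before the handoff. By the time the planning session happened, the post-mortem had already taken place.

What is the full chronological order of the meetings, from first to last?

the post-mortem, the demo, the retro, the design review, the standup, the all-hands, the onboarding, the kickoff, the planning session, the handoff

The constraints fix every adjacent pair, so only one ordering works:
the post-mortem → the demo → the retro → the design review → the standup → the all-hands → the onboarding → the kickoff → the planning session → the handoff.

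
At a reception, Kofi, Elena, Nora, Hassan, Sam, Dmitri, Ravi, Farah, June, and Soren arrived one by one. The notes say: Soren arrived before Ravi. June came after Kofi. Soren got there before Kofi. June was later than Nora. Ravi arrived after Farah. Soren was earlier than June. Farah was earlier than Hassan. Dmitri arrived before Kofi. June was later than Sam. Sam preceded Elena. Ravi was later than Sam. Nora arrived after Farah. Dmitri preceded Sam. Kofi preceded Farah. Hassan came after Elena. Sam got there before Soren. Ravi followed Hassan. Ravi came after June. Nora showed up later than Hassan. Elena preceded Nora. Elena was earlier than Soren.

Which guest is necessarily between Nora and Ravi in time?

Tracing the constraints gives Nora → June → Ravi, so June sits after Nora and before Ravi.
No other guest is forced both after Nora and before Ravi.

June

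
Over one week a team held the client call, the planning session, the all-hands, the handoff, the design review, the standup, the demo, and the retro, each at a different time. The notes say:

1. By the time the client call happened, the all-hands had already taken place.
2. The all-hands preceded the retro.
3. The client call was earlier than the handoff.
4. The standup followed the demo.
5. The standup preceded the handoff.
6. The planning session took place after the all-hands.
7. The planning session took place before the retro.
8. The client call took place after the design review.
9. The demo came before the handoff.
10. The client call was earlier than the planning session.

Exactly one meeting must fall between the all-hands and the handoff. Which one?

Tracing the constraints gives the all-hands → the client call → the handoff, so the client call sits after the all-hands and before the handoff.
No other meeting is forced both after the all-hands and before the handoff.

the client call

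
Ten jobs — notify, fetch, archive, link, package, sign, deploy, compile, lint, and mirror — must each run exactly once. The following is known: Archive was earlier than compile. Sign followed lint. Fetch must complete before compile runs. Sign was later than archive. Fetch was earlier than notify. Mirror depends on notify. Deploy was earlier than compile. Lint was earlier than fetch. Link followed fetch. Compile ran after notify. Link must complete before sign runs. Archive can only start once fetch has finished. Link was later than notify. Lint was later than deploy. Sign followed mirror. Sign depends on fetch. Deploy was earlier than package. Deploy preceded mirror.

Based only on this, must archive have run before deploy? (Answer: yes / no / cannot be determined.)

no

Tracing the constraints gives deploy → lint → fetch → archive, so deploy must come before archive.
That means archive cannot be before deploy.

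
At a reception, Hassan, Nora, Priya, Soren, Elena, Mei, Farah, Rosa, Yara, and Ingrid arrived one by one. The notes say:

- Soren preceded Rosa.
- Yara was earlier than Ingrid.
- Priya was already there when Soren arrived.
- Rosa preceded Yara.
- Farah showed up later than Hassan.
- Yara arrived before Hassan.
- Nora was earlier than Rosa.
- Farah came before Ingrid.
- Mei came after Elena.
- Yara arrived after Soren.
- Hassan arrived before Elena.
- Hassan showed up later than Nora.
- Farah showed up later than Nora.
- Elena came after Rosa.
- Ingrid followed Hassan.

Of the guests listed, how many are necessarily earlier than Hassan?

Directly stated before Hassan: Nora and Yara.
Priya reaches Hassan via Priya → Soren → Yara → Hassan.
Rosa reaches Hassan via Rosa → Yara → Hassan.
Soren reaches Hassan via Soren → Yara → Hassan.
No chain forces Elena (or any of the others) ahead of Hassan.
That's Nora, Priya, Rosa, Soren, and Yara — 5 in all.

5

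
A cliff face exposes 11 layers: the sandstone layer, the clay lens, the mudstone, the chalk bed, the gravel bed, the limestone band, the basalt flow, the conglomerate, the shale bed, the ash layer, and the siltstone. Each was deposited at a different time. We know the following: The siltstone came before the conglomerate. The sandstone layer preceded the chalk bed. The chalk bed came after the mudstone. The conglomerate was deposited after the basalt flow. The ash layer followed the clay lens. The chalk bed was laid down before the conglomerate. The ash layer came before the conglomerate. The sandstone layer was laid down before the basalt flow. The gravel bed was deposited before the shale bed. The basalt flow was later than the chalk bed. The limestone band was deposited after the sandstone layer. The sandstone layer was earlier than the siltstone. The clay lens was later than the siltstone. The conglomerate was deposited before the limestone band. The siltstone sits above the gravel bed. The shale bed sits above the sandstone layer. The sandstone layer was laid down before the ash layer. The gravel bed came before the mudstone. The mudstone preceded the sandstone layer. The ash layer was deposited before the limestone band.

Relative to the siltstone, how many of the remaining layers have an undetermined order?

3

Forced before the siltstone: the gravel bed, the mudstone, and the sandstone layer; forced after the siltstone: the ash layer, the clay lens, the conglomerate, and the limestone band.
That leaves the basalt flow, the chalk bed, and the shale bed with no forced order relative to the siltstone — 3.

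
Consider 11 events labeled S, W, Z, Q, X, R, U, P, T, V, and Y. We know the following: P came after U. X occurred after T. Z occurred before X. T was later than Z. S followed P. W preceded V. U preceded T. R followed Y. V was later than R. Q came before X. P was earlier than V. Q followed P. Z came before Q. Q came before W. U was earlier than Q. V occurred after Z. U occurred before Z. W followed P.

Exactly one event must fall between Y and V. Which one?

R

Tracing the constraints gives Y → R → V, so R sits after Y and before V.
No other event is forced both after Y and before V.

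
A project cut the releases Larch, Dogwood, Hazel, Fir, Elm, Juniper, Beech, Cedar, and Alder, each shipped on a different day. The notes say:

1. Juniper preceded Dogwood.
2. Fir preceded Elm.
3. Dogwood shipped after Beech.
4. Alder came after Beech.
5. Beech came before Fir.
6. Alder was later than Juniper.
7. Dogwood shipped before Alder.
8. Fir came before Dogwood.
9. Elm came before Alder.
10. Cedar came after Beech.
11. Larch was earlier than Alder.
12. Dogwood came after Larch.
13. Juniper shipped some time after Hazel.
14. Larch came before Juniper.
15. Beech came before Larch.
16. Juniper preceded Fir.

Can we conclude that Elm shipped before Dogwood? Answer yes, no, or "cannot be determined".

No chain of stated constraints runs from Elm to Dogwood, and none runs from Dogwood to Elm either.
So the relative order of Elm and Dogwood is not fixed by the given facts.

cannot be determined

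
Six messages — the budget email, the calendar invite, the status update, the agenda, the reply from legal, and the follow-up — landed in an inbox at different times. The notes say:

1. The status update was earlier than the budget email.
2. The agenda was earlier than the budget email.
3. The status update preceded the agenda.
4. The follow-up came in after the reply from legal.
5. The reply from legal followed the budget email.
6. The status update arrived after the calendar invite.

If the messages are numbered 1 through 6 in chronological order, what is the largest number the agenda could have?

3

The agenda must come before the budget email, the follow-up, and the reply from legal — 3 messages forced after it.
Everything else can be placed before the agenda in some valid order, so the agenda can sit as late as position 6 − 3 = 3.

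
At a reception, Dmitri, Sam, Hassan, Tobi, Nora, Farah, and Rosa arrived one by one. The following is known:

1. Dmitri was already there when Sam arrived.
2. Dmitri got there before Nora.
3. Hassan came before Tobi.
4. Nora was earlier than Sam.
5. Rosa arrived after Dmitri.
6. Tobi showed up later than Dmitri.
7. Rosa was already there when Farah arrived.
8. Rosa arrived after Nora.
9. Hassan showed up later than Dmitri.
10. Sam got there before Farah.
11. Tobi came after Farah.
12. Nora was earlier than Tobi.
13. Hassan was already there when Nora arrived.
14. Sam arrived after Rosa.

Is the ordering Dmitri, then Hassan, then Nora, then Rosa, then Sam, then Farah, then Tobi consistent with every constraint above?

yes

Check each stated constraint against the proposed order — e.g. Hassan is ahead of Tobi; Dmitri is ahead of Tobi. Every pair is in the required order; nothing is violated.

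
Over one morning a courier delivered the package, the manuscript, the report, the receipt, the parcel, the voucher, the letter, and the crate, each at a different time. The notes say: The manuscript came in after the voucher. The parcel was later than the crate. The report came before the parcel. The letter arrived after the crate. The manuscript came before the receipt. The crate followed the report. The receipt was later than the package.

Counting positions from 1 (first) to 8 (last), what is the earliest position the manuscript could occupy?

2

The voucher must come before the manuscript — 1 forced predecessor.
Nothing else is forced ahead of the manuscript, so its earliest slot is position 1 + 1 = 2.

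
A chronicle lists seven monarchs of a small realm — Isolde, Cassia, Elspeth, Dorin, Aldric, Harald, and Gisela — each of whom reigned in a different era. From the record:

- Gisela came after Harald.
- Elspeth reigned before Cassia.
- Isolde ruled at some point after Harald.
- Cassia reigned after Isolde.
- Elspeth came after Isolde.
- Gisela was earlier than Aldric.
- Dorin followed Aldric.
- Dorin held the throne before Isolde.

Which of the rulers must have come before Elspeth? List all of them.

Directly stated before Elspeth: Isolde.
Aldric reaches Elspeth via Aldric → Dorin → Isolde → Elspeth.
Dorin reaches Elspeth via Dorin → Isolde → Elspeth.
Gisela reaches Elspeth via Gisela → Aldric → Dorin → Isolde → Elspeth.
Likewise Harald reaches Elspeth by chaining the stated constraints.
No chain forces Cassia ahead of Elspeth.

Aldric, Dorin, Gisela, Harald, Isolde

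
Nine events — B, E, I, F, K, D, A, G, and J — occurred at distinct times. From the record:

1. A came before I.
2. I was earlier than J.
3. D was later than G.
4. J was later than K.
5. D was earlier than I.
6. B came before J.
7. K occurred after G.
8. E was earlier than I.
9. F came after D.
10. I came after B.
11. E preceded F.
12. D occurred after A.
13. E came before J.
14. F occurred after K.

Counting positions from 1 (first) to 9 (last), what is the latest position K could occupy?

K must come before F and J — 2 events forced after it.
Everything else can be placed before K in some valid order, so K can sit as late as position 9 − 2 = 7.

7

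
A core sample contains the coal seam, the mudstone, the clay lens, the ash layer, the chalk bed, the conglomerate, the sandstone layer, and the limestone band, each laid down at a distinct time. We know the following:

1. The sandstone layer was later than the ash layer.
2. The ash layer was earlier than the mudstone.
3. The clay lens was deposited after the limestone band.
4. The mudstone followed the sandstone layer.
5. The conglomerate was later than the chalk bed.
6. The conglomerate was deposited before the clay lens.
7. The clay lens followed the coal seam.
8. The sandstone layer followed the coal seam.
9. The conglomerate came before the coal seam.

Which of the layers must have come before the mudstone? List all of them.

the ash layer, the chalk bed, the coal seam, the conglomerate, the sandstone layer

Directly stated before the mudstone: the ash layer and the sandstone layer.
The chalk bed reaches the mudstone via the chalk bed → the conglomerate → the coal seam → the sandstone layer → the mudstone.
The coal seam reaches the mudstone via the coal seam → the sandstone layer → the mudstone.
The conglomerate reaches the mudstone via the conglomerate → the coal seam → the sandstone layer → the mudstone.
No chain forces the limestone band (or any of the others) ahead of the mudstone.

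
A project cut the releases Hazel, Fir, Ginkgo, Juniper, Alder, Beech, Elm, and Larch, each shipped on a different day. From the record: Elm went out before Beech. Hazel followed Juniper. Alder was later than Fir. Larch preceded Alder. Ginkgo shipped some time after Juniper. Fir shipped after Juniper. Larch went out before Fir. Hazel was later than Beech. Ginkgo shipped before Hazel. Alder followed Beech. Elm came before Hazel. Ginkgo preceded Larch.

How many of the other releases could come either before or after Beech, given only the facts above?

Forced before Beech: Elm; forced after Beech: Alder and Hazel.
That leaves Fir, Ginkgo, Juniper, and Larch with no forced order relative to Beech — 4.

4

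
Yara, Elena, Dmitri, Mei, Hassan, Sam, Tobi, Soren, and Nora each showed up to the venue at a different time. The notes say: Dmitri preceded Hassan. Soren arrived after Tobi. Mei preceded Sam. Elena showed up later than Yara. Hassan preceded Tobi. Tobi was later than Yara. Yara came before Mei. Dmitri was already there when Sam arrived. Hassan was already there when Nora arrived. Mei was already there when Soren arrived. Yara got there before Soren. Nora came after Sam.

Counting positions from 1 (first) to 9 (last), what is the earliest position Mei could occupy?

2

Yara must come before Mei — 1 forced predecessor.
Nothing else is forced ahead of Mei, so their earliest slot is position 1 + 1 = 2.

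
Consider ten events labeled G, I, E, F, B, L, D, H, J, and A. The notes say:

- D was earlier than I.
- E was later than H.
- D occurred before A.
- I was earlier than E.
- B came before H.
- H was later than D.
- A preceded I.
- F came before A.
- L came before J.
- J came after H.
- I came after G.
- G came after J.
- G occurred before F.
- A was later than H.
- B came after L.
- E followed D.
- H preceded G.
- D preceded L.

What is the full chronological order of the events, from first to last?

D, L, B, H, J, G, F, A, I, E

The constraints fix every adjacent pair, so only one ordering works:
D → L → B → H → J → G → F → A → I → E.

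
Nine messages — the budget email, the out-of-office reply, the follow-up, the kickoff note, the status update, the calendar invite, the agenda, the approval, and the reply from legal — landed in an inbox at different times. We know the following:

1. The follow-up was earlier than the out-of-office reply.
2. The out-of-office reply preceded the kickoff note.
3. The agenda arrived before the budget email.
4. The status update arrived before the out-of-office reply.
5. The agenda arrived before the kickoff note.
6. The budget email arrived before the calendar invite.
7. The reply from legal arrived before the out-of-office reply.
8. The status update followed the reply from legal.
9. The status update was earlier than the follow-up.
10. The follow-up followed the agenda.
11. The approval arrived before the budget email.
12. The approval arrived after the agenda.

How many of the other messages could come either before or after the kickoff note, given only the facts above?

Forced before the kickoff note: the agenda, the follow-up, the out-of-office reply, the reply from legal, and the status update.
That leaves the approval, the budget email, and the calendar invite with no forced order relative to the kickoff note — 3.

3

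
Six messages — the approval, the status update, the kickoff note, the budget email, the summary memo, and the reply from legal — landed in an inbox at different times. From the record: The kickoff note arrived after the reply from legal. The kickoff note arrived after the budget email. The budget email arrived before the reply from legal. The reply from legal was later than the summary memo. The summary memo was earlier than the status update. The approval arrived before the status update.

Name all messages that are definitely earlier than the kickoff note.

Directly stated before the kickoff note: the budget email and the reply from legal.
The summary memo reaches the kickoff note via the summary memo → the reply from legal → the kickoff note.

the budget email, the reply from legal, the summary memo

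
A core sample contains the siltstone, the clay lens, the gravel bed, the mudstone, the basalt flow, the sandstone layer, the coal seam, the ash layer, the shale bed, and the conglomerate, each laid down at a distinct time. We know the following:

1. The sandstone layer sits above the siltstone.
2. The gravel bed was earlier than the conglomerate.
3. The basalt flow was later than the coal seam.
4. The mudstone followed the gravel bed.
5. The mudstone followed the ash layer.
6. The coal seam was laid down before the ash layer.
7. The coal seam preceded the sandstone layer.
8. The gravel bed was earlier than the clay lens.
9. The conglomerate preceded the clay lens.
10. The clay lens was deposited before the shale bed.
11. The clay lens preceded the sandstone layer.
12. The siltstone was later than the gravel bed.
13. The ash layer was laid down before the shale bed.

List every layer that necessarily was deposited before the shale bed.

the ash layer, the clay lens, the coal seam, the conglomerate, the gravel bed

Directly stated before the shale bed: the ash layer and the clay lens.
The coal seam reaches the shale bed via the coal seam → the ash layer → the shale bed.
The conglomerate reaches the shale bed via the conglomerate → the clay lens → the shale bed.
The gravel bed reaches the shale bed via the gravel bed → the clay lens → the shale bed.
No chain forces the mudstone (or any of the others) ahead of the shale bed.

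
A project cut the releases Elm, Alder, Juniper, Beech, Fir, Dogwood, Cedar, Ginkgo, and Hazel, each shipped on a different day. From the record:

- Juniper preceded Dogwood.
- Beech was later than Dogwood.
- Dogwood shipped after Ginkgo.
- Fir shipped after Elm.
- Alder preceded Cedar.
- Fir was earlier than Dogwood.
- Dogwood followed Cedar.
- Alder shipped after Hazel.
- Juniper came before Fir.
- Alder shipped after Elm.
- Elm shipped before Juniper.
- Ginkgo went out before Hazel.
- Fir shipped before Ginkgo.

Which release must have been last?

Every other release has a chain of constraints placing it before Beech, so Beech is last.

Beech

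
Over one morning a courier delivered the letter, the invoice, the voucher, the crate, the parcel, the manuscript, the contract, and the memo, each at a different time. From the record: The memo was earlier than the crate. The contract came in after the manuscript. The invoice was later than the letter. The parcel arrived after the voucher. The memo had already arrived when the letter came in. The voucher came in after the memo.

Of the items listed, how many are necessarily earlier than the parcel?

Directly stated before the parcel: the voucher.
The memo reaches the parcel via the memo → the voucher → the parcel.
No chain forces the crate (or any of the others) ahead of the parcel.
That's the memo and the voucher — 2 in all.

2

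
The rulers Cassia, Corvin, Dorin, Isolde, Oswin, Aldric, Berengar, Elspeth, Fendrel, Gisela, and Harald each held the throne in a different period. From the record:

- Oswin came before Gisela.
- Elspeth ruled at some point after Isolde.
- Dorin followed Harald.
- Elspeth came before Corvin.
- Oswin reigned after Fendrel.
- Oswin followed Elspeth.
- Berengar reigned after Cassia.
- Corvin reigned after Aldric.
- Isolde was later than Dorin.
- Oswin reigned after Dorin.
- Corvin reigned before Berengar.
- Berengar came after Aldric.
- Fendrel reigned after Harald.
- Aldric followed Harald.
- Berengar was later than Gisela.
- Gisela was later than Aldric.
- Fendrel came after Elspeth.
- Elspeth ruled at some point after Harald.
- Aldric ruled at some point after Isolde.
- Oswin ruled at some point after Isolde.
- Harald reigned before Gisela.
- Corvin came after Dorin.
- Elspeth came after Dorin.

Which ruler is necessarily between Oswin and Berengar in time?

Gisela

Tracing the constraints gives Oswin → Gisela → Berengar, so Gisela sits after Oswin and before Berengar.
No other ruler is forced both after Oswin and before Berengar.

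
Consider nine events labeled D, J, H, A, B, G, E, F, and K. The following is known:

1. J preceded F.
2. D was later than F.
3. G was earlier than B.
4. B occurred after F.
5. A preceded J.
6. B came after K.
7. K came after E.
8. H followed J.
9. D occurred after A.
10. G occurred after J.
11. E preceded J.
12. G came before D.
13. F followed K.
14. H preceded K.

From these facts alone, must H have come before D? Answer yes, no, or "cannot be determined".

yes

Chain the constraints: H → K → F → D. Each link is directly stated, so H comes before D.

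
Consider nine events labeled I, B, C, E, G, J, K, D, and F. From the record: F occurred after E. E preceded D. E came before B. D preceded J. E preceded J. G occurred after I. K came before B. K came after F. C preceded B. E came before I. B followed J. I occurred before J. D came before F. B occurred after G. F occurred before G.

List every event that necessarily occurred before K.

D, E, F

Directly stated before K: F.
D reaches K via D → F → K.
E reaches K via E → F → K.
No chain forces J (or any of the others) ahead of K.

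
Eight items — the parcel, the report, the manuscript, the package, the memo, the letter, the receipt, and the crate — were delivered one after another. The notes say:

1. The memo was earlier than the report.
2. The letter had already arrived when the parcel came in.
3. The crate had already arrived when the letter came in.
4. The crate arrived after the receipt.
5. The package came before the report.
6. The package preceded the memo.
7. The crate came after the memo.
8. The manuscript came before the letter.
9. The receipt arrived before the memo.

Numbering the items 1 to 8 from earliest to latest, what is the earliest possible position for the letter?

The crate, the manuscript, the memo, the package, and the receipt must all come before the letter — 5 forced predecessors.
Nothing else is forced ahead of the letter, so its earliest slot is position 5 + 1 = 6.

6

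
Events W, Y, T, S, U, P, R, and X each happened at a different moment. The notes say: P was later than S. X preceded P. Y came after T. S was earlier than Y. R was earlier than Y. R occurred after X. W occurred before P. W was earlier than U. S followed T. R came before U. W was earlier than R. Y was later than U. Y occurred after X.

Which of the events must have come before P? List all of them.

Directly stated before P: S, W, and X.
T reaches P via T → S → P.

S, T, W, X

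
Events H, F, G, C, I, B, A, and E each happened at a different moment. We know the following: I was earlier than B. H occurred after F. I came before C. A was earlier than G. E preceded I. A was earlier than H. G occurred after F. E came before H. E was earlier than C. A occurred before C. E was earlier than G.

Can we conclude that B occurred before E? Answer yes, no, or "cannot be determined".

Tracing the constraints gives E → I → B, so E must come before B.
That means B cannot be before E.

no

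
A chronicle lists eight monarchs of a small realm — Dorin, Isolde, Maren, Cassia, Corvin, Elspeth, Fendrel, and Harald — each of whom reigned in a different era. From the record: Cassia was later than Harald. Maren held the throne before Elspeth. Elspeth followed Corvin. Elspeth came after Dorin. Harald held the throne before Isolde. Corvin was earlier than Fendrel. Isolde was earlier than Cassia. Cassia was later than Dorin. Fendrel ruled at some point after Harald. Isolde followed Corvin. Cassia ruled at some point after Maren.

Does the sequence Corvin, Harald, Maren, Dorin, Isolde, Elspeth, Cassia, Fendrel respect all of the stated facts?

yes

Check each stated constraint against the proposed order — e.g. Harald is ahead of Fendrel; Corvin is ahead of Fendrel. Every pair is in the required order; nothing is violated.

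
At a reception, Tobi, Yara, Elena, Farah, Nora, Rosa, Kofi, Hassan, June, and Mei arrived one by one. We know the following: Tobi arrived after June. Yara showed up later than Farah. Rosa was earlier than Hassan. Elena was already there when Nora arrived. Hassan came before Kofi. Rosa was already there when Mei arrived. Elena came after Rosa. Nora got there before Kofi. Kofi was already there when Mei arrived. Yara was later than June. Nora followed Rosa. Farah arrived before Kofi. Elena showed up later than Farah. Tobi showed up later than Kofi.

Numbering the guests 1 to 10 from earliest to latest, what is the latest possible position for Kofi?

8

Kofi must come before Mei and Tobi — 2 guests forced after them.
Everything else can be placed before Kofi in some valid order, so Kofi can sit as late as position 10 − 2 = 8.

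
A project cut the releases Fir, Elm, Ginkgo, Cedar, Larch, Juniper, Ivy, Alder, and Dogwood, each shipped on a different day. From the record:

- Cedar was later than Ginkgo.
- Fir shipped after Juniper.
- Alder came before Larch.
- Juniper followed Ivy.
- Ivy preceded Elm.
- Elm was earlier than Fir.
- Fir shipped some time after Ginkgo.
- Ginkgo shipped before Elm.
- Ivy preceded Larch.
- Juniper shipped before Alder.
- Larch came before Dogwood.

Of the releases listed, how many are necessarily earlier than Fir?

4

Directly stated before Fir: Elm, Ginkgo, and Juniper.
Ivy reaches Fir via Ivy → Juniper → Fir.
No chain forces Larch (or any of the others) ahead of Fir.
That's Elm, Ginkgo, Ivy, and Juniper — 4 in all.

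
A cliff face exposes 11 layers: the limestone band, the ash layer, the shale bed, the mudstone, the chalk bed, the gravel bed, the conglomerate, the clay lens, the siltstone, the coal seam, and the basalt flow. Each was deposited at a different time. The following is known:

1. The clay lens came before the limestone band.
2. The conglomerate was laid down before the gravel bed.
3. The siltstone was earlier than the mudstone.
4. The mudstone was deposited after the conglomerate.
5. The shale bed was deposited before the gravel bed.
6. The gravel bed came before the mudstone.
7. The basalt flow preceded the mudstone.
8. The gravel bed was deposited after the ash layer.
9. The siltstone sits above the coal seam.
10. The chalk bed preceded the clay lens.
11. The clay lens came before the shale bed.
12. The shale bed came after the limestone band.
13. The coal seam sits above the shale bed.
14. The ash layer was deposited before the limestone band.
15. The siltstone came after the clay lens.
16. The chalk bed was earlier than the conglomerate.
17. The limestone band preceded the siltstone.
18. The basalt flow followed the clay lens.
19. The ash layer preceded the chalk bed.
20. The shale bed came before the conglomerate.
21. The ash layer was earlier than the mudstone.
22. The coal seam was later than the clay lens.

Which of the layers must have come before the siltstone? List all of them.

Directly stated before the siltstone: the clay lens, the coal seam, and the limestone band.
The ash layer reaches the siltstone via the ash layer → the limestone band → the siltstone.
The chalk bed reaches the siltstone via the chalk bed → the clay lens → the siltstone.
The shale bed reaches the siltstone via the shale bed → the coal seam → the siltstone.
No chain forces the basalt flow (or any of the others) ahead of the siltstone.

the ash layer, the chalk bed, the clay lens, the coal seam, the limestone band, the shale bed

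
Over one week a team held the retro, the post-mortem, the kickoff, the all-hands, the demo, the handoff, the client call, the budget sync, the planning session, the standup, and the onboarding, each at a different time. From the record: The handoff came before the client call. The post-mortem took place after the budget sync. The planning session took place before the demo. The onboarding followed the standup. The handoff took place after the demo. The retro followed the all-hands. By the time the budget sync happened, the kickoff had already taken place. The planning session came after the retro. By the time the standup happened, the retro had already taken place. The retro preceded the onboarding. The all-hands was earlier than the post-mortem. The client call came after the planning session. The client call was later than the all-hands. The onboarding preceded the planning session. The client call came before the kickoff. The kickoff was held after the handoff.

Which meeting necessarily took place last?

Every other meeting has a chain of constraints placing it before the post-mortem, so the post-mortem is last.

the post-mortem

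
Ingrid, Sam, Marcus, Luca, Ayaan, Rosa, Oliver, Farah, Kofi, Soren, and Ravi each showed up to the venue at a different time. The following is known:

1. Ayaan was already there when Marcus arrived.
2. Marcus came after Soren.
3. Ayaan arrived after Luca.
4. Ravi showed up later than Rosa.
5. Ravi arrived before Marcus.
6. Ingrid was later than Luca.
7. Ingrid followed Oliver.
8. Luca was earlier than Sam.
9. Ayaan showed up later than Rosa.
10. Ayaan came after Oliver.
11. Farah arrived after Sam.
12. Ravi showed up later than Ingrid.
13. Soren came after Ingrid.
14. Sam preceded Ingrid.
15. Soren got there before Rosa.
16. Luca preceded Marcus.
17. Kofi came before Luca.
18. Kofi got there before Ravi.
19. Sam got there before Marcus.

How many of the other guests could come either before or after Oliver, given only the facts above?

Forced after Oliver: Ayaan, Ingrid, Marcus, Ravi, Rosa, and Soren.
That leaves Farah, Kofi, Luca, and Sam with no forced order relative to Oliver — 4.

4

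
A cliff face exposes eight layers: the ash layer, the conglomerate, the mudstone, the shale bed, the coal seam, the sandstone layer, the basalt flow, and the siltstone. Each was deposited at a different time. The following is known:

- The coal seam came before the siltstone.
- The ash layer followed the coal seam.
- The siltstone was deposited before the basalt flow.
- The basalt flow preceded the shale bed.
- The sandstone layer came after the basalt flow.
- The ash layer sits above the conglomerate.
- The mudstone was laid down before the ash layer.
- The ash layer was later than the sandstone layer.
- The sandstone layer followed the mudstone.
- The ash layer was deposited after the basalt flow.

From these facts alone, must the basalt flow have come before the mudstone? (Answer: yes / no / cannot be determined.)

No chain of stated constraints runs from the basalt flow to the mudstone, and none runs from the mudstone to the basalt flow either.
So the relative order of the basalt flow and the mudstone is not fixed by the given facts.

cannot be determined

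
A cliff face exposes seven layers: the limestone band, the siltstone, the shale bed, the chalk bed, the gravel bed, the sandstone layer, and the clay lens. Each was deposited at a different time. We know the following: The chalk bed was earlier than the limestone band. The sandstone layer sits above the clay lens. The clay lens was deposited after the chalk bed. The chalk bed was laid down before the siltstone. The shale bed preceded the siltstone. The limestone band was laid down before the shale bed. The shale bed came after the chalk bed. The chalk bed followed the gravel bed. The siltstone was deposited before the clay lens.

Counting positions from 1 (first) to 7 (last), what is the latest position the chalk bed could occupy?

2

The chalk bed must come before the clay lens, the limestone band, the sandstone layer, the shale bed, and the siltstone — 5 layers forced after it.
Everything else can be placed before the chalk bed in some valid order, so the chalk bed can sit as late as position 7 − 5 = 2.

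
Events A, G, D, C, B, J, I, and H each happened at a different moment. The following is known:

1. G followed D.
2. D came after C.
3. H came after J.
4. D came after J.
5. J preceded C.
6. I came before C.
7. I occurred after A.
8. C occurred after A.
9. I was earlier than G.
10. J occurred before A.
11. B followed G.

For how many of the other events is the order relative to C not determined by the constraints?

Forced before C: A, I, and J; forced after C: B, D, and G.
That leaves H with no forced order relative to C — 1.

1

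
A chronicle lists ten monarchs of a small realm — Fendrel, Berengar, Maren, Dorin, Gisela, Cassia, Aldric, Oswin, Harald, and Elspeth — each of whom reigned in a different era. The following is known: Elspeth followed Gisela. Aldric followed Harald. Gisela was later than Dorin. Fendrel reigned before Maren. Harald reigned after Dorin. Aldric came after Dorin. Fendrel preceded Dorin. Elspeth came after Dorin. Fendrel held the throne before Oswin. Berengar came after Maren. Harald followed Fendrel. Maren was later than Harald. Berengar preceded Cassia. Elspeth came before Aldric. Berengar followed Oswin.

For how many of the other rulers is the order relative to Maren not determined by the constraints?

4

Forced before Maren: Dorin, Fendrel, and Harald; forced after Maren: Berengar and Cassia.
That leaves Aldric, Elspeth, Gisela, and Oswin with no forced order relative to Maren — 4.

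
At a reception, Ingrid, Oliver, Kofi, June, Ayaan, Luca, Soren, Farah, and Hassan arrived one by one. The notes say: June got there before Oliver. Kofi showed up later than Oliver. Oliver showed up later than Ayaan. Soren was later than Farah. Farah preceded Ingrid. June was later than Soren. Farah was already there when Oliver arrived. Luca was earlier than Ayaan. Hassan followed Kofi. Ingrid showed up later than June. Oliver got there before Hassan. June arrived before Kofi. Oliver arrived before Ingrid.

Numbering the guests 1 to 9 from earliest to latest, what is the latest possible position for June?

June must come before Hassan, Ingrid, Kofi, and Oliver — 4 guests forced after them.
Everything else can be placed before June in some valid order, so June can sit as late as position 9 − 4 = 5.

5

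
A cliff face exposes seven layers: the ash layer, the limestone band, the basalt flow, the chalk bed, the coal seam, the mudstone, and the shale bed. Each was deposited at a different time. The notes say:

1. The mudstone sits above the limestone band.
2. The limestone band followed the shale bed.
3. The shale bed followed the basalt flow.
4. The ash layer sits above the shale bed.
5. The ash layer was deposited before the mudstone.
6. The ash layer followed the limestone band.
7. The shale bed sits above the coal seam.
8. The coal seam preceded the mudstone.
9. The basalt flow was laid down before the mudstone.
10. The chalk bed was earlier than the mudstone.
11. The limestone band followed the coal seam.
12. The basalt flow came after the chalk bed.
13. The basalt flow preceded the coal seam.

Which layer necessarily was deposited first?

The chalk bed has a chain of constraints placing it before every other layer, so the chalk bed must be first.

the chalk bed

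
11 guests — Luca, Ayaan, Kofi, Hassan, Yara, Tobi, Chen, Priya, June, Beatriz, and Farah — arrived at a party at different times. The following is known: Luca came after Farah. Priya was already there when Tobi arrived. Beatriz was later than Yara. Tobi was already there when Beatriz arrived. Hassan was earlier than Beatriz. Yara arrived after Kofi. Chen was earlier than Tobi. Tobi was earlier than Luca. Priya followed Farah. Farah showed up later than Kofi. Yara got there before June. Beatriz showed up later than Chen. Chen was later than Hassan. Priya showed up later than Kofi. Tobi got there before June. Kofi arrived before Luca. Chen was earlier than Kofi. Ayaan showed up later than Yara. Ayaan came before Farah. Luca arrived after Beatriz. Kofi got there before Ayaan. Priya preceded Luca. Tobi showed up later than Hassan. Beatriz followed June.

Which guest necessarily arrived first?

Hassan

Hassan has a chain of constraints placing them before every other guest, so Hassan must be first.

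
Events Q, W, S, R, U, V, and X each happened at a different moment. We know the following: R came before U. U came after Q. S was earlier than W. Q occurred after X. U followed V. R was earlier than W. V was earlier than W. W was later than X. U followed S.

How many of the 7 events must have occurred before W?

Directly stated before W: R, S, V, and X.
That's R, S, V, and X — 4 in all.

4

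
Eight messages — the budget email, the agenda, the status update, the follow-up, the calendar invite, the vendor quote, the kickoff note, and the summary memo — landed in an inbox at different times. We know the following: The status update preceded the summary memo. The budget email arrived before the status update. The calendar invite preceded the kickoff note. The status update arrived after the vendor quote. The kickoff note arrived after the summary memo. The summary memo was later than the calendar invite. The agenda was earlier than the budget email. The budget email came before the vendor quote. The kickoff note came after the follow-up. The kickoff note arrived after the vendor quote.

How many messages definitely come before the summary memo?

Directly stated before the summary memo: the calendar invite and the status update.
The agenda reaches the summary memo via the agenda → the budget email → the status update → the summary memo.
The budget email reaches the summary memo via the budget email → the status update → the summary memo.
The vendor quote reaches the summary memo via the vendor quote → the status update → the summary memo.
That's the agenda, the budget email, the calendar invite, the status update, and the vendor quote — 5 in all.

5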